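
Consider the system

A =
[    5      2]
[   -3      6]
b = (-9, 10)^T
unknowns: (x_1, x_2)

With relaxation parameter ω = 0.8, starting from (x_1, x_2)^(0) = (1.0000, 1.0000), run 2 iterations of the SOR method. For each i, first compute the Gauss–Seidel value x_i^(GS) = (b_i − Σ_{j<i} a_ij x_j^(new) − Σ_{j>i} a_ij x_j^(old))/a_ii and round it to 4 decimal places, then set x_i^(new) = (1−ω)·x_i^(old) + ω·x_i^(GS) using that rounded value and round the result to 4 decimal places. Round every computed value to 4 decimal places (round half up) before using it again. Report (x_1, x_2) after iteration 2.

(-2.0430, 0.6980)

Iteration 1:
  x_1: GS value = (-9 - (2)·1.0000) / (5) = -2.2000;  x_1 ← (1−ω)·1.0000 + ω·-2.2000 = -1.5600
  x_2: GS value = (10 - (-3)·-1.5600) / (6) = 0.8867;  x_2 ← (1−ω)·1.0000 + ω·0.8867 = 0.9094
Iteration 2:
  x_1: GS value = (-9 - (2)·0.9094) / (5) = -2.1638;  x_1 ← (1−ω)·-1.5600 + ω·-2.1638 = -2.0430
  x_2: GS value = (10 - (-3)·-2.0430) / (6) = 0.6452;  x_2 ← (1−ω)·0.9094 + ω·0.6452 = 0.6980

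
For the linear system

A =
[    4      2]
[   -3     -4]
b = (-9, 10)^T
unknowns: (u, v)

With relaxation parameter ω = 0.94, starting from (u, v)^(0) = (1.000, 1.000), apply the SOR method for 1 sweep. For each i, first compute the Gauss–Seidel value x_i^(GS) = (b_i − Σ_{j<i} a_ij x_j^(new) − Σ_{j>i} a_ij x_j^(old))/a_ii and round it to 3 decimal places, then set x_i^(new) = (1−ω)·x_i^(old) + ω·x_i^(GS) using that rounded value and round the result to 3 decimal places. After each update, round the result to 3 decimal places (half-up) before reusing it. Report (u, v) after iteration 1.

Iteration 1:
  u: GS value = (-9 - (2)·1.000) / (4) = -2.750;  u ← (1−ω)·1.000 + ω·-2.750 = -2.525
  v: GS value = (10 - (-3)·-2.525) / (-4) = -0.606;  v ← (1−ω)·1.000 + ω·-0.606 = -0.510

(-2.525, -0.510)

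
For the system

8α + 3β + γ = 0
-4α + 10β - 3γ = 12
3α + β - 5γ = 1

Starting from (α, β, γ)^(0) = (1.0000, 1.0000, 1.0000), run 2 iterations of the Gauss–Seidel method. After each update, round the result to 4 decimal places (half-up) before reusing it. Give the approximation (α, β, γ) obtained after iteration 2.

Iteration 1:
  α = (0 - (3)·1.0000 - (1)·1.0000) / (8) = -0.5000
  β = (12 - (-4)·-0.5000 - (-3)·1.0000) / (10) = 1.3000
  γ = (1 - (3)·-0.5000 - (1)·1.3000) / (-5) = -0.2400
Iteration 2:
  α = (0 - (3)·1.3000 - (1)·-0.2400) / (8) = -0.4575
  β = (12 - (-4)·-0.4575 - (-3)·-0.2400) / (10) = 0.9450
  γ = (1 - (3)·-0.4575 - (1)·0.9450) / (-5) = -0.2855

(-0.4575, 0.9450, -0.2855)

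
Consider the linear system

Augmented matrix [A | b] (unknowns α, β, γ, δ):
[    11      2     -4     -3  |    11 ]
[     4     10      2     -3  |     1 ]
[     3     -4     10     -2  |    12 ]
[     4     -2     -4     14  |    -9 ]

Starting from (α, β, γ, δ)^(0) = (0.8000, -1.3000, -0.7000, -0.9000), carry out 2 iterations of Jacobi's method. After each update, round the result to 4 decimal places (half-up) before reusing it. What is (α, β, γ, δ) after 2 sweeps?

(0.8153, -0.6237, 0.5877, -0.8290)

Iteration 1:
  α = (11 - (2)·-1.3000 - (-4)·-0.7000 - (-3)·-0.9000) / (11) = 0.7364
  β = (1 - (4)·0.8000 - (2)·-0.7000 - (-3)·-0.9000) / (10) = -0.3500
  γ = (12 - (3)·0.8000 - (-4)·-1.3000 - (-2)·-0.9000) / (10) = 0.2600
  δ = (-9 - (4)·0.8000 - (-2)·-1.3000 - (-4)·-0.7000) / (14) = -1.2571
Iteration 2:
  α = (11 - (2)·-0.3500 - (-4)·0.2600 - (-3)·-1.2571) / (11) = 0.8153
  β = (1 - (4)·0.7364 - (2)·0.2600 - (-3)·-1.2571) / (10) = -0.6237
  γ = (12 - (3)·0.7364 - (-4)·-0.3500 - (-2)·-1.2571) / (10) = 0.5877
  δ = (-9 - (4)·0.7364 - (-2)·-0.3500 - (-4)·0.2600) / (14) = -0.8290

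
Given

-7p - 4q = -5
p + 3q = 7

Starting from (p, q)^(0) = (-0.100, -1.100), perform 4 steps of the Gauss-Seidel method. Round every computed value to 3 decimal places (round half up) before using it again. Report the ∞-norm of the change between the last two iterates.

Iteration 1:
  p = (-5 - (-4)·-1.100) / (-7) = 1.343
  q = (7 - (1)·1.343) / (3) = 1.886
Iteration 2:
  p = (-5 - (-4)·1.886) / (-7) = -0.363
  q = (7 - (1)·-0.363) / (3) = 2.454
Iteration 3:
  p = (-5 - (-4)·2.454) / (-7) = -0.688
  q = (7 - (1)·-0.688) / (3) = 2.563
Iteration 4:
  p = (-5 - (-4)·2.563) / (-7) = -0.750
  q = (7 - (1)·-0.750) / (3) = 2.583
Change: (-0.062, 0.020) → max |·| = 0.062

0.062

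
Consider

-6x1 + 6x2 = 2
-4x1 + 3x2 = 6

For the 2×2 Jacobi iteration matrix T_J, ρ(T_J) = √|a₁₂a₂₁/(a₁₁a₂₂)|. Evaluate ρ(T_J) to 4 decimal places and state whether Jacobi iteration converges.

1.1547

a₁₂a₂₁/(a₁₁a₂₂) = (6)·(-4) / ((-6)·(3)) = 1.333333
ρ = √|1.333333| = √1.333333 = 1.1547
ρ > 1, so Jacobi diverges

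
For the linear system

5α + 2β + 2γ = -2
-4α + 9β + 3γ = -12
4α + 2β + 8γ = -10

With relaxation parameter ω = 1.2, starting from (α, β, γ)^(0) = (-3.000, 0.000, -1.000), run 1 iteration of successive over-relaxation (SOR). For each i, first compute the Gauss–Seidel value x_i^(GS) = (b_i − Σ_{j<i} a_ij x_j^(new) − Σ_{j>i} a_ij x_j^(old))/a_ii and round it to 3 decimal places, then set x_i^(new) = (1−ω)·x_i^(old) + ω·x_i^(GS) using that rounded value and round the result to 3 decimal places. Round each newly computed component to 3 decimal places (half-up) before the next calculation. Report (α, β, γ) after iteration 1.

Iteration 1:
  α: GS value = (-2 - (2)·0.000 - (2)·-1.000) / (5) = 0.000;  α ← (1−ω)·-3.000 + ω·0.000 = 0.600
  β: GS value = (-12 - (-4)·0.600 - (3)·-1.000) / (9) = -0.733;  β ← (1−ω)·0.000 + ω·-0.733 = -0.880
  γ: GS value = (-10 - (4)·0.600 - (2)·-0.880) / (8) = -1.330;  γ ← (1−ω)·-1.000 + ω·-1.330 = -1.396

(0.600, -0.880, -1.396)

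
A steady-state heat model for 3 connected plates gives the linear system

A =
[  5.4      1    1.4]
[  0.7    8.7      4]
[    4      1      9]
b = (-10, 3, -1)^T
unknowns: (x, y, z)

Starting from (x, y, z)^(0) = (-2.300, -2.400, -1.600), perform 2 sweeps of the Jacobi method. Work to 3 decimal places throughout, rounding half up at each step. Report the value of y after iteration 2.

Iteration 1:
  x = (-10 - (1)·-2.400 - (1.4)·-1.600) / (5.4) = -0.993
  y = (3 - (0.7)·-2.300 - (4)·-1.600) / (8.7) = 1.266
  z = (-1 - (4)·-2.300 - (1)·-2.400) / (9) = 1.178
Iteration 2:
  x = (-10 - (1)·1.266 - (1.4)·1.178) / (5.4) = -2.392
  y = (3 - (0.7)·-0.993 - (4)·1.178) / (8.7) = -0.117
  z = (-1 - (4)·-0.993 - (1)·1.266) / (9) = 0.190

-0.117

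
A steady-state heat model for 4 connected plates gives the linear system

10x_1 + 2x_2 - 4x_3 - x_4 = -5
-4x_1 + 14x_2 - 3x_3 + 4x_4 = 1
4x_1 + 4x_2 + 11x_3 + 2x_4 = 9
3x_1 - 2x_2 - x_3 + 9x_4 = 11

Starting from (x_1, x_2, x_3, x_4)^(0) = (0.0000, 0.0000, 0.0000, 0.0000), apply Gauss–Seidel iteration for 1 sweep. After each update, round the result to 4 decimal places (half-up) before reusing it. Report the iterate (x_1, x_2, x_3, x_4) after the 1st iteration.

Iteration 1:
  x_1 = (-5 - (2)·0.0000 - (-4)·0.0000 - (-1)·0.0000) / (10) = -0.5000
  x_2 = (1 - (-4)·-0.5000 - (-3)·0.0000 - (4)·0.0000) / (14) = -0.0714
  x_3 = (9 - (4)·-0.5000 - (4)·-0.0714 - (2)·0.0000) / (11) = 1.0260
  x_4 = (11 - (3)·-0.5000 - (-2)·-0.0714 - (-1)·1.0260) / (9) = 1.4870

(-0.5000, -0.0714, 1.0260, 1.4870)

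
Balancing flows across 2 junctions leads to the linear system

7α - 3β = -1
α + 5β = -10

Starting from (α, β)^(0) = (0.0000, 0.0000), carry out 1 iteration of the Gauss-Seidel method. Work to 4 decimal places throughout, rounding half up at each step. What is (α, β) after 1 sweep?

Iteration 1:
  α = (-1 - (-3)·0.0000) / (7) = -0.1429
  β = (-10 - (1)·-0.1429) / (5) = -1.9714

(-0.1429, -1.9714)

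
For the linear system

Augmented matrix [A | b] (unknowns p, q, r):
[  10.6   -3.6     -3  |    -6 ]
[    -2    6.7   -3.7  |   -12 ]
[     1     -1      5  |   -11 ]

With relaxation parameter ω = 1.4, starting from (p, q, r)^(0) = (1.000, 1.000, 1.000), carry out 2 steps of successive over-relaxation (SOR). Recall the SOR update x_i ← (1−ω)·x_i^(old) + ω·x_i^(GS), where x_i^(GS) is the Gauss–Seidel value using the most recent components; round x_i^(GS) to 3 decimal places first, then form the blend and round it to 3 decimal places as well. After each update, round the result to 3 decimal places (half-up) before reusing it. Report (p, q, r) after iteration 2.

(-3.338, -6.108, -2.245)

Iteration 1:
  p: GS value = (-6 - (-3.6)·1.000 - (-3)·1.000) / (10.6) = 0.057;  p ← (1−ω)·1.000 + ω·0.057 = -0.320
  q: GS value = (-12 - (-2)·-0.320 - (-3.7)·1.000) / (6.7) = -1.334;  q ← (1−ω)·1.000 + ω·-1.334 = -2.268
  r: GS value = (-11 - (1)·-0.320 - (-1)·-2.268) / (5) = -2.590;  r ← (1−ω)·1.000 + ω·-2.590 = -4.026
Iteration 2:
  p: GS value = (-6 - (-3.6)·-2.268 - (-3)·-4.026) / (10.6) = -2.476;  p ← (1−ω)·-0.320 + ω·-2.476 = -3.338
  q: GS value = (-12 - (-2)·-3.338 - (-3.7)·-4.026) / (6.7) = -5.011;  q ← (1−ω)·-2.268 + ω·-5.011 = -6.108
  r: GS value = (-11 - (1)·-3.338 - (-1)·-6.108) / (5) = -2.754;  r ← (1−ω)·-4.026 + ω·-2.754 = -2.245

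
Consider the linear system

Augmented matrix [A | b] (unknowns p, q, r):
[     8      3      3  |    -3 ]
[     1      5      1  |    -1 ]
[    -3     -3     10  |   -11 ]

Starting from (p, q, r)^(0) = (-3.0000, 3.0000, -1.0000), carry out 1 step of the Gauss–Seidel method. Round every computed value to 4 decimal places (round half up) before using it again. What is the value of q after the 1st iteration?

Iteration 1:
  p = (-3 - (3)·3.0000 - (3)·-1.0000) / (8) = -1.1250
  q = (-1 - (1)·-1.1250 - (1)·-1.0000) / (5) = 0.2250
  r = (-11 - (-3)·-1.1250 - (-3)·0.2250) / (10) = -1.3700

0.2250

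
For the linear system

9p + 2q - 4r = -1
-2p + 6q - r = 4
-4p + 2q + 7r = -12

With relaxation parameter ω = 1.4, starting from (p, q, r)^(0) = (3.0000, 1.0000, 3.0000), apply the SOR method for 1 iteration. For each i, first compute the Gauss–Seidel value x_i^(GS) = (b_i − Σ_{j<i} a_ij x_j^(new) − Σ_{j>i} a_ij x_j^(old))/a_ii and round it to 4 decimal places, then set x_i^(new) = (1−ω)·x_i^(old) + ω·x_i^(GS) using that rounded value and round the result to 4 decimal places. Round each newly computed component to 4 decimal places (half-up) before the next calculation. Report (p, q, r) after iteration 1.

(0.2000, 1.3266, -3.9706)

Iteration 1:
  p: GS value = (-1 - (2)·1.0000 - (-4)·3.0000) / (9) = 1.0000;  p ← (1−ω)·3.0000 + ω·1.0000 = 0.2000
  q: GS value = (4 - (-2)·0.2000 - (-1)·3.0000) / (6) = 1.2333;  q ← (1−ω)·1.0000 + ω·1.2333 = 1.3266
  r: GS value = (-12 - (-4)·0.2000 - (2)·1.3266) / (7) = -1.9790;  r ← (1−ω)·3.0000 + ω·-1.9790 = -3.9706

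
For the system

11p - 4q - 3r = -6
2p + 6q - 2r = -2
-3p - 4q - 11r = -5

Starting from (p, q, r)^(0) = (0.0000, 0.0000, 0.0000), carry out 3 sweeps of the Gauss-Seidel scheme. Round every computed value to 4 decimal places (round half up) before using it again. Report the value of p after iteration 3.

Iteration 1:
  p = (-6 - (-4)·0.0000 - (-3)·0.0000) / (11) = -0.5455
  q = (-2 - (2)·-0.5455 - (-2)·0.0000) / (6) = -0.1515
  r = (-5 - (-3)·-0.5455 - (-4)·-0.1515) / (-11) = 0.6584
Iteration 2:
  p = (-6 - (-4)·-0.1515 - (-3)·0.6584) / (11) = -0.4210
  q = (-2 - (2)·-0.4210 - (-2)·0.6584) / (6) = 0.0265
  r = (-5 - (-3)·-0.4210 - (-4)·0.0265) / (-11) = 0.5597
Iteration 3:
  p = (-6 - (-4)·0.0265 - (-3)·0.5597) / (11) = -0.3832
  q = (-2 - (2)·-0.3832 - (-2)·0.5597) / (6) = -0.0190
  r = (-5 - (-3)·-0.3832 - (-4)·-0.0190) / (-11) = 0.5660

-0.3832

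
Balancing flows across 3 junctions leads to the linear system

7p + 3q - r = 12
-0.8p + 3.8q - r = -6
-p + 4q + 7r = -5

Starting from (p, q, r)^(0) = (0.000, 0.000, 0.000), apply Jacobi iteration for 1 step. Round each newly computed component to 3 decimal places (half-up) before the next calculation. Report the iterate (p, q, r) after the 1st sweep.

(1.714, -1.579, -0.714)

Iteration 1:
  p = (12 - (3)·0.000 - (-1)·0.000) / (7) = 1.714
  q = (-6 - (-0.8)·0.000 - (-1)·0.000) / (3.8) = -1.579
  r = (-5 - (-1)·0.000 - (4)·0.000) / (7) = -0.714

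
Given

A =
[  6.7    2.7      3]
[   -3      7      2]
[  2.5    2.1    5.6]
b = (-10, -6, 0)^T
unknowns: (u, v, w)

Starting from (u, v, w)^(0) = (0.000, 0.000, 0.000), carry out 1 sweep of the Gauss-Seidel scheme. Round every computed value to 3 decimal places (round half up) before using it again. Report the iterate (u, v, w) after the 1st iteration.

Iteration 1:
  u = (-10 - (2.7)·0.000 - (3)·0.000) / (6.7) = -1.493
  v = (-6 - (-3)·-1.493 - (2)·0.000) / (7) = -1.497
  w = (0 - (2.5)·-1.493 - (2.1)·-1.497) / (5.6) = 1.228

(-1.493, -1.497, 1.228)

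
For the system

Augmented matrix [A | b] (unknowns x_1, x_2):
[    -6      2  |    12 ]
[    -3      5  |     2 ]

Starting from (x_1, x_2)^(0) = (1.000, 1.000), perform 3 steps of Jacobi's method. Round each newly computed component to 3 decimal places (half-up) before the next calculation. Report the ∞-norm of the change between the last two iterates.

Iteration 1:
  x_1 = (12 - (2)·1.000) / (-6) = -1.667
  x_2 = (2 - (-3)·1.000) / (5) = 1.000
Iteration 2:
  x_1 = (12 - (2)·1.000) / (-6) = -1.667
  x_2 = (2 - (-3)·-1.667) / (5) = -0.600
Iteration 3:
  x_1 = (12 - (2)·-0.600) / (-6) = -2.200
  x_2 = (2 - (-3)·-1.667) / (5) = -0.600
Change: (-0.533, 0.000) → max |·| = 0.533

0.533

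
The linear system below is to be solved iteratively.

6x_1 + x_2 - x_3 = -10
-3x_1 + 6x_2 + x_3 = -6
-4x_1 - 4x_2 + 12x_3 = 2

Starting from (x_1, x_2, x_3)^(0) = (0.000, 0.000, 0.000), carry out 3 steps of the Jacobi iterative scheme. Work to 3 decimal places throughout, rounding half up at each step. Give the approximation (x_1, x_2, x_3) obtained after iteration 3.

Iteration 1:
  x_1 = (-10 - (1)·0.000 - (-1)·0.000) / (6) = -1.667
  x_2 = (-6 - (-3)·0.000 - (1)·0.000) / (6) = -1.000
  x_3 = (2 - (-4)·0.000 - (-4)·0.000) / (12) = 0.167
Iteration 2:
  x_1 = (-10 - (1)·-1.000 - (-1)·0.167) / (6) = -1.472
  x_2 = (-6 - (-3)·-1.667 - (1)·0.167) / (6) = -1.861
  x_3 = (2 - (-4)·-1.667 - (-4)·-1.000) / (12) = -0.722
Iteration 3:
  x_1 = (-10 - (1)·-1.861 - (-1)·-0.722) / (6) = -1.477
  x_2 = (-6 - (-3)·-1.472 - (1)·-0.722) / (6) = -1.616
  x_3 = (2 - (-4)·-1.472 - (-4)·-1.861) / (12) = -0.944

(-1.477, -1.616, -0.944)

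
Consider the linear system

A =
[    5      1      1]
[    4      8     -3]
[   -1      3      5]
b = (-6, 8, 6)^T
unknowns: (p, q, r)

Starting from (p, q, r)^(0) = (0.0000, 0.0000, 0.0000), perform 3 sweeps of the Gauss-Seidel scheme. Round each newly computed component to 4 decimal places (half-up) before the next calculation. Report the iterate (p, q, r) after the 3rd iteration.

Iteration 1:
  p = (-6 - (1)·0.0000 - (1)·0.0000) / (5) = -1.2000
  q = (8 - (4)·-1.2000 - (-3)·0.0000) / (8) = 1.6000
  r = (6 - (-1)·-1.2000 - (3)·1.6000) / (5) = 0.0000
Iteration 2:
  p = (-6 - (1)·1.6000 - (1)·0.0000) / (5) = -1.5200
  q = (8 - (4)·-1.5200 - (-3)·0.0000) / (8) = 1.7600
  r = (6 - (-1)·-1.5200 - (3)·1.7600) / (5) = -0.1600
Iteration 3:
  p = (-6 - (1)·1.7600 - (1)·-0.1600) / (5) = -1.5200
  q = (8 - (4)·-1.5200 - (-3)·-0.1600) / (8) = 1.7000
  r = (6 - (-1)·-1.5200 - (3)·1.7000) / (5) = -0.1240

(-1.5200, 1.7000, -0.1240)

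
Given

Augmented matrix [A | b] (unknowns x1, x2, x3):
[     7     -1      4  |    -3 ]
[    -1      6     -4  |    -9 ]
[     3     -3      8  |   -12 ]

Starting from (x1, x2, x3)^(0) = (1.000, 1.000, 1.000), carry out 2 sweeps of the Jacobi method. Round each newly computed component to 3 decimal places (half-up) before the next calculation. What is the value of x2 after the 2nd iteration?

Iteration 1:
  x1 = (-3 - (-1)·1.000 - (4)·1.000) / (7) = -0.857
  x2 = (-9 - (-1)·1.000 - (-4)·1.000) / (6) = -0.667
  x3 = (-12 - (3)·1.000 - (-3)·1.000) / (8) = -1.500
Iteration 2:
  x1 = (-3 - (-1)·-0.667 - (4)·-1.500) / (7) = 0.333
  x2 = (-9 - (-1)·-0.857 - (-4)·-1.500) / (6) = -2.643
  x3 = (-12 - (3)·-0.857 - (-3)·-0.667) / (8) = -1.429

-2.643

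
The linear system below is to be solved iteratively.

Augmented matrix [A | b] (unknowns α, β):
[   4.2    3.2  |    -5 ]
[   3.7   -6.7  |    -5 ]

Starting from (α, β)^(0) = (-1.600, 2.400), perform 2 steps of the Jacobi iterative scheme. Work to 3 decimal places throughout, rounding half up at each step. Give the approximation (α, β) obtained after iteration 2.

(-1.086, -0.921)

Iteration 1:
  α = (-5 - (3.2)·2.400) / (4.2) = -3.019
  β = (-5 - (3.7)·-1.600) / (-6.7) = -0.137
Iteration 2:
  α = (-5 - (3.2)·-0.137) / (4.2) = -1.086
  β = (-5 - (3.7)·-3.019) / (-6.7) = -0.921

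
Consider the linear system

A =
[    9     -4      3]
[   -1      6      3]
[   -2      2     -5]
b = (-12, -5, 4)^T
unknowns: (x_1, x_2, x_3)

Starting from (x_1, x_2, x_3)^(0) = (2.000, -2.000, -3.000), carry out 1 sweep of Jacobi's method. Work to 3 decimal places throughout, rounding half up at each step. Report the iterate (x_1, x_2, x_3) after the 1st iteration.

Iteration 1:
  x_1 = (-12 - (-4)·-2.000 - (3)·-3.000) / (9) = -1.222
  x_2 = (-5 - (-1)·2.000 - (3)·-3.000) / (6) = 1.000
  x_3 = (4 - (-2)·2.000 - (2)·-2.000) / (-5) = -2.400

(-1.222, 1.000, -2.400)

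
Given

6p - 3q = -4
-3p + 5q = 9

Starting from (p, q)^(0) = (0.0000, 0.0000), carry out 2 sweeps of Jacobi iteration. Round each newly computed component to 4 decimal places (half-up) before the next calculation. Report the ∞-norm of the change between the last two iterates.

0.9000

Iteration 1:
  p = (-4 - (-3)·0.0000) / (6) = -0.6667
  q = (9 - (-3)·0.0000) / (5) = 1.8000
Iteration 2:
  p = (-4 - (-3)·1.8000) / (6) = 0.2333
  q = (9 - (-3)·-0.6667) / (5) = 1.4000
Change: (0.9000, -0.4000) → max |·| = 0.9000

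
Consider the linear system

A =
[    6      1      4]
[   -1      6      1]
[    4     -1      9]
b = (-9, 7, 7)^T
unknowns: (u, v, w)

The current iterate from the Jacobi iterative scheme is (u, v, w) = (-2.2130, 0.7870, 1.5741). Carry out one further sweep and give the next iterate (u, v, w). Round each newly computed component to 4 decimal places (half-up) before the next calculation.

One sweep:
  u = (-9 - (1)·0.7870 - (4)·1.5741) / (6) = -2.6806
  v = (7 - (-1)·-2.2130 - (1)·1.5741) / (6) = 0.5355
  w = (7 - (4)·-2.2130 - (-1)·0.7870) / (9) = 1.8488

(-2.6806, 0.5355, 1.8488)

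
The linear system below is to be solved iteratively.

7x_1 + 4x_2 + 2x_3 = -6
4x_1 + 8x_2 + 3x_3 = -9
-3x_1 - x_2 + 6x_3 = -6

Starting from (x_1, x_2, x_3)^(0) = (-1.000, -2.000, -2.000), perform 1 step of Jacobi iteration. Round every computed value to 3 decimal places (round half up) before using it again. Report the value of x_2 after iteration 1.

0.125

Iteration 1:
  x_1 = (-6 - (4)·-2.000 - (2)·-2.000) / (7) = 0.857
  x_2 = (-9 - (4)·-1.000 - (3)·-2.000) / (8) = 0.125
  x_3 = (-6 - (-3)·-1.000 - (-1)·-2.000) / (6) = -1.833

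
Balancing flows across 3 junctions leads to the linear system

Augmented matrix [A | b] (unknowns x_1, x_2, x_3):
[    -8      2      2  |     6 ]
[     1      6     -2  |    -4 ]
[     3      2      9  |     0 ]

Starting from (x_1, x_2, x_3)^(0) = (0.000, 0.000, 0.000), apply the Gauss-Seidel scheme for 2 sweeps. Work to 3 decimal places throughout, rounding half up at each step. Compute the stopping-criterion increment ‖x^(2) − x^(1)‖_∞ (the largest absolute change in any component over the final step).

Iteration 1:
  x_1 = (6 - (2)·0.000 - (2)·0.000) / (-8) = -0.750
  x_2 = (-4 - (1)·-0.750 - (-2)·0.000) / (6) = -0.542
  x_3 = (0 - (3)·-0.750 - (2)·-0.542) / (9) = 0.370
Iteration 2:
  x_1 = (6 - (2)·-0.542 - (2)·0.370) / (-8) = -0.793
  x_2 = (-4 - (1)·-0.793 - (-2)·0.370) / (6) = -0.411
  x_3 = (0 - (3)·-0.793 - (2)·-0.411) / (9) = 0.356
Change: (-0.043, 0.131, -0.014) → max |·| = 0.131

0.131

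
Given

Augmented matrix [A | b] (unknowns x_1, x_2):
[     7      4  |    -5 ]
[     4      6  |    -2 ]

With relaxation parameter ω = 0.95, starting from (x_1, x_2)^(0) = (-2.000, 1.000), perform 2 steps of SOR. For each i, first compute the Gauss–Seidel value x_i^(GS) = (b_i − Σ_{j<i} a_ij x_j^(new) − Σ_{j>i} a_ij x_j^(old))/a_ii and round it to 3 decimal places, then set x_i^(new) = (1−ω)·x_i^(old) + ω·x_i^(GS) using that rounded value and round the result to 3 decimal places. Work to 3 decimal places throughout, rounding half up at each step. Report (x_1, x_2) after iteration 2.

(-1.055, 0.380)

Iteration 1:
  x_1: GS value = (-5 - (4)·1.000) / (7) = -1.286;  x_1 ← (1−ω)·-2.000 + ω·-1.286 = -1.322
  x_2: GS value = (-2 - (4)·-1.322) / (6) = 0.548;  x_2 ← (1−ω)·1.000 + ω·0.548 = 0.571
Iteration 2:
  x_1: GS value = (-5 - (4)·0.571) / (7) = -1.041;  x_1 ← (1−ω)·-1.322 + ω·-1.041 = -1.055
  x_2: GS value = (-2 - (4)·-1.055) / (6) = 0.370;  x_2 ← (1−ω)·0.571 + ω·0.370 = 0.380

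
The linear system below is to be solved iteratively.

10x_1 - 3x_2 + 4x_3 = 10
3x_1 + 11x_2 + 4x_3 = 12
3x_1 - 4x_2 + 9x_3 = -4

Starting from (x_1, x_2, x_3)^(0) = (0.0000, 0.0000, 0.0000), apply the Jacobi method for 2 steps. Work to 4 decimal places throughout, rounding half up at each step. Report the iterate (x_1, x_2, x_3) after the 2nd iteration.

Iteration 1:
  x_1 = (10 - (-3)·0.0000 - (4)·0.0000) / (10) = 1.0000
  x_2 = (12 - (3)·0.0000 - (4)·0.0000) / (11) = 1.0909
  x_3 = (-4 - (3)·0.0000 - (-4)·0.0000) / (9) = -0.4444
Iteration 2:
  x_1 = (10 - (-3)·1.0909 - (4)·-0.4444) / (10) = 1.5050
  x_2 = (12 - (3)·1.0000 - (4)·-0.4444) / (11) = 0.9798
  x_3 = (-4 - (3)·1.0000 - (-4)·1.0909) / (9) = -0.2929

(1.5050, 0.9798, -0.2929)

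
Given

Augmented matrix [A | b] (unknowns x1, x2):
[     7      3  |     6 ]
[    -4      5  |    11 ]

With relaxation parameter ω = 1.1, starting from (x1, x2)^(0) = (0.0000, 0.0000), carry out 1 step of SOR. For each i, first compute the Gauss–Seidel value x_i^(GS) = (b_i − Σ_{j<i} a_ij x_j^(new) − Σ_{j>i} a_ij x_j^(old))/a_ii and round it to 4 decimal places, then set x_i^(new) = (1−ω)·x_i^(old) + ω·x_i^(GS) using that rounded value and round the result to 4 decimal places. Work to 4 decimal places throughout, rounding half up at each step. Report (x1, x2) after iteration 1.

(0.9428, 3.2496)

Iteration 1:
  x1: GS value = (6 - (3)·0.0000) / (7) = 0.8571;  x1 ← (1−ω)·0.0000 + ω·0.8571 = 0.9428
  x2: GS value = (11 - (-4)·0.9428) / (5) = 2.9542;  x2 ← (1−ω)·0.0000 + ω·2.9542 = 3.2496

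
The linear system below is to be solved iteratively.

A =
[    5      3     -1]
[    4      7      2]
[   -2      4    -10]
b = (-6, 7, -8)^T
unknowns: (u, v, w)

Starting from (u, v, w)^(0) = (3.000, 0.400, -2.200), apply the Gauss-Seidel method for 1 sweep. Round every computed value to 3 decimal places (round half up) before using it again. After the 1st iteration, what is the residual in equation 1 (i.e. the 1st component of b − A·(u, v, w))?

Iteration 1:
  u = (-6 - (3)·0.400 - (-1)·-2.200) / (5) = -1.880
  v = (7 - (4)·-1.880 - (2)·-2.200) / (7) = 2.703
  w = (-8 - (-2)·-1.880 - (4)·2.703) / (-10) = 2.257
Residual b − A·x = (-2.452, -8.915, -0.002)

-2.452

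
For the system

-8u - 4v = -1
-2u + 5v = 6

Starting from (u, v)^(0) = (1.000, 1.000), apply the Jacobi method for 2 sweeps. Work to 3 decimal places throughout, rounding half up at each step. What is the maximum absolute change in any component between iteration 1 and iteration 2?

Iteration 1:
  u = (-1 - (-4)·1.000) / (-8) = -0.375
  v = (6 - (-2)·1.000) / (5) = 1.600
Iteration 2:
  u = (-1 - (-4)·1.600) / (-8) = -0.675
  v = (6 - (-2)·-0.375) / (5) = 1.050
Change: (-0.300, -0.550) → max |·| = 0.550

0.550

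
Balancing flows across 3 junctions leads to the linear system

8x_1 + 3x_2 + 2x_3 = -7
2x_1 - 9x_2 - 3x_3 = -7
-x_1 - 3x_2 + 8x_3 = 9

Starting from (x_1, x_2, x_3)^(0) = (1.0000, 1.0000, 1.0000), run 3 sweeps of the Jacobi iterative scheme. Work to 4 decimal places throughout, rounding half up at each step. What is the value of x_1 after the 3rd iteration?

Iteration 1:
  x_1 = (-7 - (3)·1.0000 - (2)·1.0000) / (8) = -1.5000
  x_2 = (-7 - (2)·1.0000 - (-3)·1.0000) / (-9) = 0.6667
  x_3 = (9 - (-1)·1.0000 - (-3)·1.0000) / (8) = 1.6250
Iteration 2:
  x_1 = (-7 - (3)·0.6667 - (2)·1.6250) / (8) = -1.5313
  x_2 = (-7 - (2)·-1.5000 - (-3)·1.6250) / (-9) = -0.0972
  x_3 = (9 - (-1)·-1.5000 - (-3)·0.6667) / (8) = 1.1875
Iteration 3:
  x_1 = (-7 - (3)·-0.0972 - (2)·1.1875) / (8) = -1.1354
  x_2 = (-7 - (2)·-1.5313 - (-3)·1.1875) / (-9) = 0.0417
  x_3 = (9 - (-1)·-1.5313 - (-3)·-0.0972) / (8) = 0.8971

-1.1354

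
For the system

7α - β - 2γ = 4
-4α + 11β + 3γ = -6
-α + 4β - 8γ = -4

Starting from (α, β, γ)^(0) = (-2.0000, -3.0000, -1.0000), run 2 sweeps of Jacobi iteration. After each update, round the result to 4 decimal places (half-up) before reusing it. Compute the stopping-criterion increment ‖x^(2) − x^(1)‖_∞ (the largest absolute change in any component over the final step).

0.7679

Iteration 1:
  α = (4 - (-1)·-3.0000 - (-2)·-1.0000) / (7) = -0.1429
  β = (-6 - (-4)·-2.0000 - (3)·-1.0000) / (11) = -1.0000
  γ = (-4 - (-1)·-2.0000 - (4)·-3.0000) / (-8) = -0.7500
Iteration 2:
  α = (4 - (-1)·-1.0000 - (-2)·-0.7500) / (7) = 0.2143
  β = (-6 - (-4)·-0.1429 - (3)·-0.7500) / (11) = -0.3929
  γ = (-4 - (-1)·-0.1429 - (4)·-1.0000) / (-8) = 0.0179
Change: (0.3572, 0.6071, 0.7679) → max |·| = 0.7679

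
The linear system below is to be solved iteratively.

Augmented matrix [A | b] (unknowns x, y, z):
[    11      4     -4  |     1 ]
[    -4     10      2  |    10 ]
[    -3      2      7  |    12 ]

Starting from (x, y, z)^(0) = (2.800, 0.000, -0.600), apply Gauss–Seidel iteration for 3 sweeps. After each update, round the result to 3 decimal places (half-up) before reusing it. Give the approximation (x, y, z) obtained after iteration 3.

Iteration 1:
  x = (1 - (4)·0.000 - (-4)·-0.600) / (11) = -0.127
  y = (10 - (-4)·-0.127 - (2)·-0.600) / (10) = 1.069
  z = (12 - (-3)·-0.127 - (2)·1.069) / (7) = 1.354
Iteration 2:
  x = (1 - (4)·1.069 - (-4)·1.354) / (11) = 0.195
  y = (10 - (-4)·0.195 - (2)·1.354) / (10) = 0.807
  z = (12 - (-3)·0.195 - (2)·0.807) / (7) = 1.567
Iteration 3:
  x = (1 - (4)·0.807 - (-4)·1.567) / (11) = 0.367
  y = (10 - (-4)·0.367 - (2)·1.567) / (10) = 0.833
  z = (12 - (-3)·0.367 - (2)·0.833) / (7) = 1.634

(0.367, 0.833, 1.634)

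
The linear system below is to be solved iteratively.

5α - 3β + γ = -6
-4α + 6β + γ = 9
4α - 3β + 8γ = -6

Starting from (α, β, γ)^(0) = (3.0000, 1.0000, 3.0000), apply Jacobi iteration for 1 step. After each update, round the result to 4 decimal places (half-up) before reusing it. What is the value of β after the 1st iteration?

Iteration 1:
  α = (-6 - (-3)·1.0000 - (1)·3.0000) / (5) = -1.2000
  β = (9 - (-4)·3.0000 - (1)·3.0000) / (6) = 3.0000
  γ = (-6 - (4)·3.0000 - (-3)·1.0000) / (8) = -1.8750

3.0000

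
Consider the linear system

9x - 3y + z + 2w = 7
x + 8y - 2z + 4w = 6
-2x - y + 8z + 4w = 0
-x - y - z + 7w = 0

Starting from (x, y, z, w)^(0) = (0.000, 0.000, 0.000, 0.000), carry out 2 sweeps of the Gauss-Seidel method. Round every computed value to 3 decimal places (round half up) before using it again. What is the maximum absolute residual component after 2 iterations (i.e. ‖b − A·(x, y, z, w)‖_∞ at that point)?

0.173

Iteration 1:
  x = (7 - (-3)·0.000 - (1)·0.000 - (2)·0.000) / (9) = 0.778
  y = (6 - (1)·0.778 - (-2)·0.000 - (4)·0.000) / (8) = 0.653
  z = (0 - (-2)·0.778 - (-1)·0.653 - (4)·0.000) / (8) = 0.276
  w = (0 - (-1)·0.778 - (-1)·0.653 - (-1)·0.276) / (7) = 0.244
Iteration 2:
  x = (7 - (-3)·0.653 - (1)·0.276 - (2)·0.244) / (9) = 0.911
  y = (6 - (1)·0.911 - (-2)·0.276 - (4)·0.244) / (8) = 0.583
  z = (0 - (-2)·0.911 - (-1)·0.583 - (4)·0.244) / (8) = 0.179
  w = (0 - (-1)·0.911 - (-1)·0.583 - (-1)·0.179) / (7) = 0.239
Residual b − A·x = (-0.107, -0.173, 0.017, 0.000); ∞-norm = 0.173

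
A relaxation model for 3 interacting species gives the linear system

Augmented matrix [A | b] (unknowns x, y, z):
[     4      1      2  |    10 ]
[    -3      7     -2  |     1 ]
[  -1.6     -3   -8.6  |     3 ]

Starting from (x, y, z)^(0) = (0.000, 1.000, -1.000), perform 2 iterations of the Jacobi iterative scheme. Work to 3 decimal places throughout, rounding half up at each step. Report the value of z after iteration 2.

-0.811

Iteration 1:
  x = (10 - (1)·1.000 - (2)·-1.000) / (4) = 2.750
  y = (1 - (-3)·0.000 - (-2)·-1.000) / (7) = -0.143
  z = (3 - (-1.6)·0.000 - (-3)·1.000) / (-8.6) = -0.698
Iteration 2:
  x = (10 - (1)·-0.143 - (2)·-0.698) / (4) = 2.885
  y = (1 - (-3)·2.750 - (-2)·-0.698) / (7) = 1.122
  z = (3 - (-1.6)·2.750 - (-3)·-0.143) / (-8.6) = -0.811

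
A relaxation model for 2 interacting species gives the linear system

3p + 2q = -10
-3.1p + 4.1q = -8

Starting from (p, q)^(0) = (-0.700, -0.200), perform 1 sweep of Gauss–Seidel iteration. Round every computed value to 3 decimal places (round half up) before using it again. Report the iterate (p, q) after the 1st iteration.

Iteration 1:
  p = (-10 - (2)·-0.200) / (3) = -3.200
  q = (-8 - (-3.1)·-3.200) / (4.1) = -4.371

(-3.200, -4.371)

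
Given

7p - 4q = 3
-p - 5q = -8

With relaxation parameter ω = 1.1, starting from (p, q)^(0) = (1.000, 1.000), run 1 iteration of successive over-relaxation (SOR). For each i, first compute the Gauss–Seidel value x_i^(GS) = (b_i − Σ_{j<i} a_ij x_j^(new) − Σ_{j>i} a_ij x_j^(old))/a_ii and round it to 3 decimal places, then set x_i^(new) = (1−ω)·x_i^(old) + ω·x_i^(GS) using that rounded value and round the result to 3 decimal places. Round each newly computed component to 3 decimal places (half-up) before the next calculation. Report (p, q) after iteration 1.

Iteration 1:
  p: GS value = (3 - (-4)·1.000) / (7) = 1.000;  p ← (1−ω)·1.000 + ω·1.000 = 1.000
  q: GS value = (-8 - (-1)·1.000) / (-5) = 1.400;  q ← (1−ω)·1.000 + ω·1.400 = 1.440

(1.000, 1.440)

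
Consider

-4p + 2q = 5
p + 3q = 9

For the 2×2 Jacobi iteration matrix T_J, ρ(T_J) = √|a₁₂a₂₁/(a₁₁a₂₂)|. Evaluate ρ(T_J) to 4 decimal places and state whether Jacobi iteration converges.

0.4082

a₁₂a₂₁/(a₁₁a₂₂) = (2)·(1) / ((-4)·(3)) = -0.166667
ρ = √|-0.166667| = √0.166667 = 0.4082
ρ < 1, so Jacobi converges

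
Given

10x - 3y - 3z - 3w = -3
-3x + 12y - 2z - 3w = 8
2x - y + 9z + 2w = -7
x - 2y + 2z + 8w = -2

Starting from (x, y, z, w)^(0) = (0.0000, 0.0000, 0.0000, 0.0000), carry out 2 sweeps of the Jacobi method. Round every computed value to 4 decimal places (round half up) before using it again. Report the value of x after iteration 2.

Iteration 1:
  x = (-3 - (-3)·0.0000 - (-3)·0.0000 - (-3)·0.0000) / (10) = -0.3000
  y = (8 - (-3)·0.0000 - (-2)·0.0000 - (-3)·0.0000) / (12) = 0.6667
  z = (-7 - (2)·0.0000 - (-1)·0.0000 - (2)·0.0000) / (9) = -0.7778
  w = (-2 - (1)·0.0000 - (-2)·0.0000 - (2)·0.0000) / (8) = -0.2500
Iteration 2:
  x = (-3 - (-3)·0.6667 - (-3)·-0.7778 - (-3)·-0.2500) / (10) = -0.4083
  y = (8 - (-3)·-0.3000 - (-2)·-0.7778 - (-3)·-0.2500) / (12) = 0.3995
  z = (-7 - (2)·-0.3000 - (-1)·0.6667 - (2)·-0.2500) / (9) = -0.5815
  w = (-2 - (1)·-0.3000 - (-2)·0.6667 - (2)·-0.7778) / (8) = 0.1486

-0.4083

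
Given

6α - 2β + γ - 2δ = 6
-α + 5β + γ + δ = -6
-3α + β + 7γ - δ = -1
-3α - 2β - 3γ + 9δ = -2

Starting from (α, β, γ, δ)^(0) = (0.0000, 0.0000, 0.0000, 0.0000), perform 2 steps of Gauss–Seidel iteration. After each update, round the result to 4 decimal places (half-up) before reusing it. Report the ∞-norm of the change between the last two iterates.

Iteration 1:
  α = (6 - (-2)·0.0000 - (1)·0.0000 - (-2)·0.0000) / (6) = 1.0000
  β = (-6 - (-1)·1.0000 - (1)·0.0000 - (1)·0.0000) / (5) = -1.0000
  γ = (-1 - (-3)·1.0000 - (1)·-1.0000 - (-1)·0.0000) / (7) = 0.4286
  δ = (-2 - (-3)·1.0000 - (-2)·-1.0000 - (-3)·0.4286) / (9) = 0.0318
Iteration 2:
  α = (6 - (-2)·-1.0000 - (1)·0.4286 - (-2)·0.0318) / (6) = 0.6058
  β = (-6 - (-1)·0.6058 - (1)·0.4286 - (1)·0.0318) / (5) = -1.1709
  γ = (-1 - (-3)·0.6058 - (1)·-1.1709 - (-1)·0.0318) / (7) = 0.2886
  δ = (-2 - (-3)·0.6058 - (-2)·-1.1709 - (-3)·0.2886) / (9) = -0.1843
Change: (-0.3942, -0.1709, -0.1400, -0.2161) → max |·| = 0.3942

0.3942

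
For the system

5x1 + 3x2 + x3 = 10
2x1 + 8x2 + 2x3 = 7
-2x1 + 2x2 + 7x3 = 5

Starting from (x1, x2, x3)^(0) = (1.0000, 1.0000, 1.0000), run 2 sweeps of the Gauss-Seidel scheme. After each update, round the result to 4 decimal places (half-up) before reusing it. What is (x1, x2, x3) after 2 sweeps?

(1.6121, 0.2309, 1.1089)

Iteration 1:
  x1 = (10 - (3)·1.0000 - (1)·1.0000) / (5) = 1.2000
  x2 = (7 - (2)·1.2000 - (2)·1.0000) / (8) = 0.3250
  x3 = (5 - (-2)·1.2000 - (2)·0.3250) / (7) = 0.9643
Iteration 2:
  x1 = (10 - (3)·0.3250 - (1)·0.9643) / (5) = 1.6121
  x2 = (7 - (2)·1.6121 - (2)·0.9643) / (8) = 0.2309
  x3 = (5 - (-2)·1.6121 - (2)·0.2309) / (7) = 1.1089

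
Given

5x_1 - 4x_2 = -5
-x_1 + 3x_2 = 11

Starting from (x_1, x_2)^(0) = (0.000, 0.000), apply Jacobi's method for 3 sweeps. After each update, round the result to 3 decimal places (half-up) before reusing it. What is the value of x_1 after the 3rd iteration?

Iteration 1:
  x_1 = (-5 - (-4)·0.000) / (5) = -1.000
  x_2 = (11 - (-1)·0.000) / (3) = 3.667
Iteration 2:
  x_1 = (-5 - (-4)·3.667) / (5) = 1.934
  x_2 = (11 - (-1)·-1.000) / (3) = 3.333
Iteration 3:
  x_1 = (-5 - (-4)·3.333) / (5) = 1.666
  x_2 = (11 - (-1)·1.934) / (3) = 4.311

1.666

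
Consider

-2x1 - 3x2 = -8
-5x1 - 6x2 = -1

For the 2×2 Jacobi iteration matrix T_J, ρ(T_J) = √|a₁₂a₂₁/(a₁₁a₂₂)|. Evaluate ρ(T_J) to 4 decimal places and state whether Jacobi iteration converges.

a₁₂a₂₁/(a₁₁a₂₂) = (-3)·(-5) / ((-2)·(-6)) = 1.250000
ρ = √|1.250000| = √1.250000 = 1.1180
ρ > 1, so Jacobi diverges

1.1180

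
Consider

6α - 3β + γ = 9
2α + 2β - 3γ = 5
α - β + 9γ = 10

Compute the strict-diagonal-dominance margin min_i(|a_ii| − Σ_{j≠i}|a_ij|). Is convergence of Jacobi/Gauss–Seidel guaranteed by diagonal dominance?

-3

row 1: |6| − (3+1) = 2
row 2: |2| − (2+3) = -3
row 3: |9| − (1+1) = 7
minimum over rows = -3 → not strictly diagonally dominant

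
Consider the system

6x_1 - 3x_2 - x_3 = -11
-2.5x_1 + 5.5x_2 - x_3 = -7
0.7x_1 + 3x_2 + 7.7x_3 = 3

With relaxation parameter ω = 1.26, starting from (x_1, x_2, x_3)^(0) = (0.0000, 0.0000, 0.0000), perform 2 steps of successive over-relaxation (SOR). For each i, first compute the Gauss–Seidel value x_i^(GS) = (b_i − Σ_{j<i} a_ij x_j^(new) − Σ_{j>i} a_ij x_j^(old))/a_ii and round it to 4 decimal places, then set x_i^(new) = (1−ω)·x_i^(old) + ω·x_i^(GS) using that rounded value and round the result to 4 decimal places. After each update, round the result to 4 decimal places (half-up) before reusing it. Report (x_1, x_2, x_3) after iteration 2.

Iteration 1:
  x_1: GS value = (-11 - (-3)·0.0000 - (-1)·0.0000) / (6) = -1.8333;  x_1 ← (1−ω)·0.0000 + ω·-1.8333 = -2.3100
  x_2: GS value = (-7 - (-2.5)·-2.3100 - (-1)·0.0000) / (5.5) = -2.3227;  x_2 ← (1−ω)·0.0000 + ω·-2.3227 = -2.9266
  x_3: GS value = (3 - (0.7)·-2.3100 - (3)·-2.9266) / (7.7) = 1.7398;  x_3 ← (1−ω)·0.0000 + ω·1.7398 = 2.1921
Iteration 2:
  x_1: GS value = (-11 - (-3)·-2.9266 - (-1)·2.1921) / (6) = -2.9313;  x_1 ← (1−ω)·-2.3100 + ω·-2.9313 = -3.0928
  x_2: GS value = (-7 - (-2.5)·-3.0928 - (-1)·2.1921) / (5.5) = -2.2800;  x_2 ← (1−ω)·-2.9266 + ω·-2.2800 = -2.1119
  x_3: GS value = (3 - (0.7)·-3.0928 - (3)·-2.1119) / (7.7) = 1.4936;  x_3 ← (1−ω)·2.1921 + ω·1.4936 = 1.3120

(-3.0928, -2.1119, 1.3120)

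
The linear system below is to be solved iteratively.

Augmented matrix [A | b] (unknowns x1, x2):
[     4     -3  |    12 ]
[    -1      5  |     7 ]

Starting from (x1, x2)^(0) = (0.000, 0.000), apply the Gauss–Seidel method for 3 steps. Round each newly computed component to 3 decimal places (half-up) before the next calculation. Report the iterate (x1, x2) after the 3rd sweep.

Iteration 1:
  x1 = (12 - (-3)·0.000) / (4) = 3.000
  x2 = (7 - (-1)·3.000) / (5) = 2.000
Iteration 2:
  x1 = (12 - (-3)·2.000) / (4) = 4.500
  x2 = (7 - (-1)·4.500) / (5) = 2.300
Iteration 3:
  x1 = (12 - (-3)·2.300) / (4) = 4.725
  x2 = (7 - (-1)·4.725) / (5) = 2.345

(4.725, 2.345)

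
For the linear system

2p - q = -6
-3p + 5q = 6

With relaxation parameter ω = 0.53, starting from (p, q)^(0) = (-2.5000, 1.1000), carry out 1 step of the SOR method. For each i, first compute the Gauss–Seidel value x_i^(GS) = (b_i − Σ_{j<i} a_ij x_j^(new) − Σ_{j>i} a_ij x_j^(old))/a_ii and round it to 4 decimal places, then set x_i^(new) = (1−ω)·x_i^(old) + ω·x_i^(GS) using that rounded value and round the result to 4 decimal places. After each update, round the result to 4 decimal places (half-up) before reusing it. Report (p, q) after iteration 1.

Iteration 1:
  p: GS value = (-6 - (-1)·1.1000) / (2) = -2.4500;  p ← (1−ω)·-2.5000 + ω·-2.4500 = -2.4735
  q: GS value = (6 - (-3)·-2.4735) / (5) = -0.2841;  q ← (1−ω)·1.1000 + ω·-0.2841 = 0.3664

(-2.4735, 0.3664)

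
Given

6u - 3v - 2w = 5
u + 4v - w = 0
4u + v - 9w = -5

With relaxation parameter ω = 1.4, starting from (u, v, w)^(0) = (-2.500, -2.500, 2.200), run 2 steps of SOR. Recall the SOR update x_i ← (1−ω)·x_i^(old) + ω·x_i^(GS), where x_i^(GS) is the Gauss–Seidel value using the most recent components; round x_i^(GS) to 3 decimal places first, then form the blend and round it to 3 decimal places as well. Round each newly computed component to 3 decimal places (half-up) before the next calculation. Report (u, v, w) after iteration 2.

(1.938, -0.836, 1.456)

Iteration 1:
  u: GS value = (5 - (-3)·-2.500 - (-2)·2.200) / (6) = 0.317;  u ← (1−ω)·-2.500 + ω·0.317 = 1.444
  v: GS value = (0 - (1)·1.444 - (-1)·2.200) / (4) = 0.189;  v ← (1−ω)·-2.500 + ω·0.189 = 1.265
  w: GS value = (-5 - (4)·1.444 - (1)·1.265) / (-9) = 1.338;  w ← (1−ω)·2.200 + ω·1.338 = 0.993
Iteration 2:
  u: GS value = (5 - (-3)·1.265 - (-2)·0.993) / (6) = 1.797;  u ← (1−ω)·1.444 + ω·1.797 = 1.938
  v: GS value = (0 - (1)·1.938 - (-1)·0.993) / (4) = -0.236;  v ← (1−ω)·1.265 + ω·-0.236 = -0.836
  w: GS value = (-5 - (4)·1.938 - (1)·-0.836) / (-9) = 1.324;  w ← (1−ω)·0.993 + ω·1.324 = 1.456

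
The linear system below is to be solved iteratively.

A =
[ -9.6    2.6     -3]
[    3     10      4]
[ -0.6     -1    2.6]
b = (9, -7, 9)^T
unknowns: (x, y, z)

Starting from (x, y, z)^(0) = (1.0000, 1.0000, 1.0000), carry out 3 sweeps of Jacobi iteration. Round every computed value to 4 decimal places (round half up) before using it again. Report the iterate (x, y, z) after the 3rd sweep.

(-2.3320, -1.0016, 2.0802)

Iteration 1:
  x = (9 - (2.6)·1.0000 - (-3)·1.0000) / (-9.6) = -0.9792
  y = (-7 - (3)·1.0000 - (4)·1.0000) / (10) = -1.4000
  z = (9 - (-0.6)·1.0000 - (-1)·1.0000) / (2.6) = 4.0769
Iteration 2:
  x = (9 - (2.6)·-1.4000 - (-3)·4.0769) / (-9.6) = -2.5907
  y = (-7 - (3)·-0.9792 - (4)·4.0769) / (10) = -2.0370
  z = (9 - (-0.6)·-0.9792 - (-1)·-1.4000) / (2.6) = 2.6971
Iteration 3:
  x = (9 - (2.6)·-2.0370 - (-3)·2.6971) / (-9.6) = -2.3320
  y = (-7 - (3)·-2.5907 - (4)·2.6971) / (10) = -1.0016
  z = (9 - (-0.6)·-2.5907 - (-1)·-2.0370) / (2.6) = 2.0802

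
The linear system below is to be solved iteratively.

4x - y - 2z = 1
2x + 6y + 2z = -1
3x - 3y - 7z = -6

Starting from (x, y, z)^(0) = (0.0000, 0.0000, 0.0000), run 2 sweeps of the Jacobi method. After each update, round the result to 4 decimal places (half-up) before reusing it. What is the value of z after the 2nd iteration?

Iteration 1:
  x = (1 - (-1)·0.0000 - (-2)·0.0000) / (4) = 0.2500
  y = (-1 - (2)·0.0000 - (2)·0.0000) / (6) = -0.1667
  z = (-6 - (3)·0.0000 - (-3)·0.0000) / (-7) = 0.8571
Iteration 2:
  x = (1 - (-1)·-0.1667 - (-2)·0.8571) / (4) = 0.6369
  y = (-1 - (2)·0.2500 - (2)·0.8571) / (6) = -0.5357
  z = (-6 - (3)·0.2500 - (-3)·-0.1667) / (-7) = 1.0357

1.0357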